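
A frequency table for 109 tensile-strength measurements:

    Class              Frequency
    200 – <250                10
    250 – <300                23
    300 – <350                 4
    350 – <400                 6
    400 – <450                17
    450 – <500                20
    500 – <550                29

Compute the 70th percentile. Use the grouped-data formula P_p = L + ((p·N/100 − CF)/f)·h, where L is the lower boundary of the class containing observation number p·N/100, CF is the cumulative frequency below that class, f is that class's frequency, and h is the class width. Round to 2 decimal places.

N = 109; target position k = 70/100 · 109 = 76.3.
Cumulative frequencies: 10, 33, 37, 43, 60, 80, 109.
Observation 76.3 falls in the class 450 – <500.
L = 450, CF = 60, f = 20, h = 50.
P70 = 450 + ((76.3 − 60)/20)·50 = 450 + 40.75 = 490.75.

490.75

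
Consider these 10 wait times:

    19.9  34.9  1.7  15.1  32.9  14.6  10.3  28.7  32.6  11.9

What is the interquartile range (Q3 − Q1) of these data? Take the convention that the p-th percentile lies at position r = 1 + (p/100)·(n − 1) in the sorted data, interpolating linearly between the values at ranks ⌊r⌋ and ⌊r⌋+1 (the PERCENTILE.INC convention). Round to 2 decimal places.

Sorted: 1.7, 10.3, 11.9, 14.6, 15.1, 19.9, 28.7, 32.6, 32.9, 34.9.
n = 10.
P25: r = 3.25; ranks 3–4 are 11.9, 14.6; interpolating gives 12.575.
P75: r = 7.75; ranks 7–8 are 28.7, 32.6; interpolating gives 31.625.
Difference: 31.625 − 12.575 = 19.05.

19.05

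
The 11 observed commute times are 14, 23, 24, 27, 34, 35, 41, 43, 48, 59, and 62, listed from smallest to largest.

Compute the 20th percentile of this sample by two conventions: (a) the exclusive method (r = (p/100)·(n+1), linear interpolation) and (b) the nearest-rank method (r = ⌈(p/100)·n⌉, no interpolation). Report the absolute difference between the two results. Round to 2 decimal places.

n = 11.
(a) r = 2.4; between ranks 2 (23) and 3 (24): 23.4.
(b) the nearest-rank method: rank 3 → 24.
|23.4 − 24| = 0.6.

0.60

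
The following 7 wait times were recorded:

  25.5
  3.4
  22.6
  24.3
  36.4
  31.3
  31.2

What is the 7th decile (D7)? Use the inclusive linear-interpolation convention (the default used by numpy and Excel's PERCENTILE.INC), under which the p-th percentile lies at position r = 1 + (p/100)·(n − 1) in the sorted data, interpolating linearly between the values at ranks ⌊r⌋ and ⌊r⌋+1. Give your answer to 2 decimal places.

31.22

Sorted: 3.4, 22.6, 24.3, 25.5, 31.2, 31.3, 36.4.
n = 7.
r = 1 + (70/100)·(7 − 1) = 1 + 4.2 = 5.2.
Rank 5 is 31.2 and rank 6 is 31.3.
Interpolate: 31.2 + 0.2·(31.3 − 31.2) = 31.2 + 0.2·0.1 = 31.22.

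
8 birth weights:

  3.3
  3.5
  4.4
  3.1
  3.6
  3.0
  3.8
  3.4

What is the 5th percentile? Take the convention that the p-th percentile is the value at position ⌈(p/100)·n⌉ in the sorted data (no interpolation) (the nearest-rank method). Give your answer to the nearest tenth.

Sorted: 3.0, 3.1, 3.3, 3.4, 3.5, 3.6, 3.8, 4.4.
n = 8.
Position = ⌈5/100 · 8⌉ = ⌈0.4⌉ = 1.
The value at rank 1 is 3.0.

3.0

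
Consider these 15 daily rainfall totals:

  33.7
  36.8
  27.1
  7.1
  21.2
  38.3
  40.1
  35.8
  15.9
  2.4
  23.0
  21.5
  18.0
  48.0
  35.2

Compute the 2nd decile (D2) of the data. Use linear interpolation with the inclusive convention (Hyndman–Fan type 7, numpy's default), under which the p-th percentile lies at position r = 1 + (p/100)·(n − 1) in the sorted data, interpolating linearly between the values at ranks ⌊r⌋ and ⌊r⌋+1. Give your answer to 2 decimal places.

17.58

Sorted: 2.4, 7.1, 15.9, 18.0, 21.2, 21.5, 23.0, 27.1, 33.7, 35.2, 35.8, 36.8, 38.3, 40.1, 48.0.
n = 15.
r = 1 + (20/100)·(15 − 1) = 1 + 2.8 = 3.8.
Rank 3 is 15.9 and rank 4 is 18.0.
Interpolate: 15.9 + 0.8·(18.0 − 15.9) = 15.9 + 0.8·2.1 = 17.58.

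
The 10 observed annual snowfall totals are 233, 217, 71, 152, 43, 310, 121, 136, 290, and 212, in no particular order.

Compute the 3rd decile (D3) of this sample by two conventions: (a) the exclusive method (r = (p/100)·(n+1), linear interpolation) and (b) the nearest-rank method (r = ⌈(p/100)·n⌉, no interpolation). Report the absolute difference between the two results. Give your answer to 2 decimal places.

4.50

Sorted: 43, 71, 121, 136, 152, 212, 217, 233, 290, 310.
n = 10.
(a) r = 3.3; between ranks 3 (121) and 4 (136): 125.5.
(b) the nearest-rank method: rank 3 → 121.
|125.5 − 121| = 4.5.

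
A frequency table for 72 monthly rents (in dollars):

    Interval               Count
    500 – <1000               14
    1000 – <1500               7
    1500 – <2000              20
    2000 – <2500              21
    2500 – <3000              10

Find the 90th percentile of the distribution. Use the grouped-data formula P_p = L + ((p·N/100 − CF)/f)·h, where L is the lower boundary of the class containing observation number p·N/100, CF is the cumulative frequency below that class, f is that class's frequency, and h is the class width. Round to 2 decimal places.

N = 72; target position k = 90/100 · 72 = 64.8.
Cumulative frequencies: 14, 21, 41, 62, 72.
Observation 64.8 falls in the class 2500 – <3000.
L = 2500, CF = 62, f = 10, h = 500.
P90 = 2500 + ((64.8 − 62)/10)·500 = 2500 + 140 = 2640.

2640.00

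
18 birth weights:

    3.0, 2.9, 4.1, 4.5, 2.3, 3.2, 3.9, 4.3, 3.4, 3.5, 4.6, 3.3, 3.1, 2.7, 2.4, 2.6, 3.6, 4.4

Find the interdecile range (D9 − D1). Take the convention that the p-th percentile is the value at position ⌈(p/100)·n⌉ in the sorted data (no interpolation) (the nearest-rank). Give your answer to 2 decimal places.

2.10

Sorted: 2.3, 2.4, 2.6, 2.7, 2.9, 3.0, 3.1, 3.2, 3.3, 3.4, 3.5, 3.6, 3.9, 4.1, 4.3, 4.4, 4.5, 4.6.
n = 18.
P10: rank ⌈10/100·18⌉ = 2 → 2.4.
P90: rank ⌈90/100·18⌉ = 17 → 4.5.
Difference: 4.5 − 2.4 = 2.1.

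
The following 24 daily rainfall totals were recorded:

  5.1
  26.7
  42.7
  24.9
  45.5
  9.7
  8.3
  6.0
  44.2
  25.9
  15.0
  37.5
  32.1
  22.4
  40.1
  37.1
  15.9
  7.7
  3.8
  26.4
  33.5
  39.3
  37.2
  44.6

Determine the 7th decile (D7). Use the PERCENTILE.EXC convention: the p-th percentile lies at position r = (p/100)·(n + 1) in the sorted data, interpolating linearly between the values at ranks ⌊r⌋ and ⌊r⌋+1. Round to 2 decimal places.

Sorted: 3.8, 5.1, 6.0, 7.7, 8.3, 9.7, 15.0, 15.9, 22.4, 24.9, 25.9, 26.4, 26.7, 32.1, 33.5, 37.1, 37.2, 37.5, 39.3, 40.1, 42.7, 44.2, 44.6, 45.5.
n = 24.
r = (70/100)·(24 + 1) = 17.5.
Rank 17 is 37.2 and rank 18 is 37.5.
Interpolate: 37.2 + 0.5·(37.5 − 37.2) = 37.2 + 0.5·0.3 = 37.35.

37.35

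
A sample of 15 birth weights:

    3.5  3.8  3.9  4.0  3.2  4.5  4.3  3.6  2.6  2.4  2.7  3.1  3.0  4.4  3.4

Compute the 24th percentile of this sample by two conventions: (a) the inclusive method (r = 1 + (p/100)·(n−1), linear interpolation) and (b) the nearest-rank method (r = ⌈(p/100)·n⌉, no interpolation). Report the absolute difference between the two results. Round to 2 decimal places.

Sorted: 2.4, 2.6, 2.7, 3.0, 3.1, 3.2, 3.4, 3.5, 3.6, 3.8, 3.9, 4.0, 4.3, 4.4, 4.5.
n = 15.
(a) r = 4.36; between ranks 4 (3.0) and 5 (3.1): 3.036.
(b) the nearest-rank method: rank 4 → 3.
|3.036 − 3| = 0.036.

0.04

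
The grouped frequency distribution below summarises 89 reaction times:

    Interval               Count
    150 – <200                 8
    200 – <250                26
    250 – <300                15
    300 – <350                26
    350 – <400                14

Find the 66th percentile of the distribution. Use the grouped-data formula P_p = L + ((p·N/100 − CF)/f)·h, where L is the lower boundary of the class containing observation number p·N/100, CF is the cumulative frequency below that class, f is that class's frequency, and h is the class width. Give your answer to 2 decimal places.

N = 89; target position k = 66/100 · 89 = 58.74.
Cumulative frequencies: 8, 34, 49, 75, 89.
Observation 58.74 falls in the class 300 – <350.
L = 300, CF = 49, f = 26, h = 50.
P66 = 300 + ((58.74 − 49)/26)·50 = 300 + 18.7308 = 318.731.

318.73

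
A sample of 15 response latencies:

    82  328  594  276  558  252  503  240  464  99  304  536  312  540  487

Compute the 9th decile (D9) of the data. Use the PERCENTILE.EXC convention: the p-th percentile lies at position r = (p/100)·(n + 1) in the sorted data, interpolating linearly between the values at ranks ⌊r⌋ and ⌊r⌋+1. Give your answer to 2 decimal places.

Sorted: 82, 99, 240, 252, 276, 304, 312, 328, 464, 487, 503, 536, 540, 558, 594.
n = 15.
r = (90/100)·(15 + 1) = 14.4.
Rank 14 is 558 and rank 15 is 594.
Interpolate: 558 + 0.4·(594 − 558) = 558 + 0.4·36 = 572.4.

572.40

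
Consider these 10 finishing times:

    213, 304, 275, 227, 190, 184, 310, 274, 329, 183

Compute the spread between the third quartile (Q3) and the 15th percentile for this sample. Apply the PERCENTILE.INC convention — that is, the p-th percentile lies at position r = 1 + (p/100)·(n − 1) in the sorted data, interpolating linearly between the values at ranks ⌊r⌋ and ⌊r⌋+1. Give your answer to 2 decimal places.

110.65

Sorted: 183, 184, 190, 213, 227, 274, 275, 304, 310, 329.
n = 10.
P15: r = 2.35; ranks 2–3 are 184, 190; interpolating gives 186.1.
P75: r = 7.75; ranks 7–8 are 275, 304; interpolating gives 296.75.
Difference: 296.75 − 186.1 = 110.65.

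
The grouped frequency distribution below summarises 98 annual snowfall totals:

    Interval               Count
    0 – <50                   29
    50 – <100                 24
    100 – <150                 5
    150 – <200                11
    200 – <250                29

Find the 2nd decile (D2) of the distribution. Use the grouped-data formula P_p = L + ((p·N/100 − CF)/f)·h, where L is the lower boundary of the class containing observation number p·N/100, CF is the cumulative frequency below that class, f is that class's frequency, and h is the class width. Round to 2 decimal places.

N = 98; target position k = 20/100 · 98 = 19.6.
Cumulative frequencies: 29, 53, 58, 69, 98.
Observation 19.6 falls in the class 0 – <50.
L = 0, CF = 0, f = 29, h = 50.
P20 = 0 + ((19.6 − 0)/29)·50 = 0 + 33.7931 = 33.7931.

33.79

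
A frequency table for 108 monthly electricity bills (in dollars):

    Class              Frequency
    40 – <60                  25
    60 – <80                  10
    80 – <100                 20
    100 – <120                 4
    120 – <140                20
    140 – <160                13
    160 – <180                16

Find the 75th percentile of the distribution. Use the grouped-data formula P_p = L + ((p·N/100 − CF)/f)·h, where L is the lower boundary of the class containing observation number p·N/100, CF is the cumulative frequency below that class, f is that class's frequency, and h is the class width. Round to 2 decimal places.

N = 108; target position k = 75/100 · 108 = 81.
Cumulative frequencies: 25, 35, 55, 59, 79, 92, 108.
Observation 81 falls in the class 140 – <160.
L = 140, CF = 79, f = 13, h = 20.
P75 = 140 + ((81 − 79)/13)·20 = 140 + 3.07692 = 143.077.

143.08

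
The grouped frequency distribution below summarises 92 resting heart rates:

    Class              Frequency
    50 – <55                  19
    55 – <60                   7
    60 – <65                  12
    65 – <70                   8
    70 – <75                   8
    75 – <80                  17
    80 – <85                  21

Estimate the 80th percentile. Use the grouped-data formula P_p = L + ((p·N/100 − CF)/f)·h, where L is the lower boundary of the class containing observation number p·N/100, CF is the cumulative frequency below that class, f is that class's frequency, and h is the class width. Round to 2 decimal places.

80.62

N = 92; target position k = 80/100 · 92 = 73.6.
Cumulative frequencies: 19, 26, 38, 46, 54, 71, 92.
Observation 73.6 falls in the class 80 – <85.
L = 80, CF = 71, f = 21, h = 5.
P80 = 80 + ((73.6 − 71)/21)·5 = 80 + 0.619048 = 80.619.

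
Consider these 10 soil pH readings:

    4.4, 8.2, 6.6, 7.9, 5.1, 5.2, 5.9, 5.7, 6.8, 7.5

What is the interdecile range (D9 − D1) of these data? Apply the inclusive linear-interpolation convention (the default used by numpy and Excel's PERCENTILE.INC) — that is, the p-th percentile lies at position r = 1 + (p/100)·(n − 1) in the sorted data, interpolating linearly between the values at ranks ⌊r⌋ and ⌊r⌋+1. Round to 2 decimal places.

Sorted: 4.4, 5.1, 5.2, 5.7, 5.9, 6.6, 6.8, 7.5, 7.9, 8.2.
n = 10.
P10: r = 1.9; ranks 1–2 are 4.4, 5.1; interpolating gives 5.03.
P90: r = 9.1; ranks 9–10 are 7.9, 8.2; interpolating gives 7.93.
Difference: 7.93 − 5.03 = 2.9.

2.90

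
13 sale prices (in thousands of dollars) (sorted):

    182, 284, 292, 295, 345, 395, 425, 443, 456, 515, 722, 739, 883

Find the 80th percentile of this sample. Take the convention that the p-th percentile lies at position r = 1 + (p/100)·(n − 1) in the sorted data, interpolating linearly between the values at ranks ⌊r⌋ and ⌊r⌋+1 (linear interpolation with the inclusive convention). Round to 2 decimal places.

n = 13.
r = 1 + (80/100)·(13 − 1) = 1 + 9.6 = 10.6.
Rank 10 is 515 and rank 11 is 722.
Interpolate: 515 + 0.6·(722 − 515) = 515 + 0.6·207 = 639.2.

639.20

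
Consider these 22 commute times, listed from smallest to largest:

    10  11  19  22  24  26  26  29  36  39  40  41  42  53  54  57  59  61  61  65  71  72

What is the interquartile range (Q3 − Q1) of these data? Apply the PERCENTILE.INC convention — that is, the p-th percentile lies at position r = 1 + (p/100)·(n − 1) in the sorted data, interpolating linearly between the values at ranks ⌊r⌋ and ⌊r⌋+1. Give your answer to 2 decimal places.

n = 22.
P25: r = 6.25; ranks 6–7 are 26, 26; interpolating gives 26.
P75: r = 16.75; ranks 16–17 are 57, 59; interpolating gives 58.5.
Difference: 58.5 − 26 = 32.5.

32.50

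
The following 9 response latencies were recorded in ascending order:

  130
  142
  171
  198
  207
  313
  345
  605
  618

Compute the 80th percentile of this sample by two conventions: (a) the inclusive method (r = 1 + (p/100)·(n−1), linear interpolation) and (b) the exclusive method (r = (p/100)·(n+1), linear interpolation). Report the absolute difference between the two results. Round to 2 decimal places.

156.00

n = 9.
(a) r = 7.4; between ranks 7 (345) and 8 (605): 449.
(b) r = 8 → value at rank 8 = 605.
|449 − 605| = 156.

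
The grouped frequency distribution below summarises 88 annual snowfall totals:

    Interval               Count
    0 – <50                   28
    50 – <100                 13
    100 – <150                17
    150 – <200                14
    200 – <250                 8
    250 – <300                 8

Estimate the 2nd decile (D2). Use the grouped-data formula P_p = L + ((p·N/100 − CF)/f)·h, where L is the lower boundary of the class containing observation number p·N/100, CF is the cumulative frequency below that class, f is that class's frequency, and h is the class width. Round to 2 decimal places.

31.43

N = 88; target position k = 20/100 · 88 = 17.6.
Cumulative frequencies: 28, 41, 58, 72, 80, 88.
Observation 17.6 falls in the class 0 – <50.
L = 0, CF = 0, f = 28, h = 50.
P20 = 0 + ((17.6 − 0)/28)·50 = 0 + 31.4286 = 31.4286.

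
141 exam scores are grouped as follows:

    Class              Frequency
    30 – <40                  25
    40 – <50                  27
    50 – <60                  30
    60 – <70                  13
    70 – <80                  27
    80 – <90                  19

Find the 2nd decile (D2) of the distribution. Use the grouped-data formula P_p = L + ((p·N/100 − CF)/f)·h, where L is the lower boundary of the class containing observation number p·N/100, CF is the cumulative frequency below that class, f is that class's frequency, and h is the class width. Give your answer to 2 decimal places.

41.19

N = 141; target position k = 20/100 · 141 = 28.2.
Cumulative frequencies: 25, 52, 82, 95, 122, 141.
Observation 28.2 falls in the class 40 – <50.
L = 40, CF = 25, f = 27, h = 10.
P20 = 40 + ((28.2 − 25)/27)·10 = 40 + 1.18519 = 41.1852.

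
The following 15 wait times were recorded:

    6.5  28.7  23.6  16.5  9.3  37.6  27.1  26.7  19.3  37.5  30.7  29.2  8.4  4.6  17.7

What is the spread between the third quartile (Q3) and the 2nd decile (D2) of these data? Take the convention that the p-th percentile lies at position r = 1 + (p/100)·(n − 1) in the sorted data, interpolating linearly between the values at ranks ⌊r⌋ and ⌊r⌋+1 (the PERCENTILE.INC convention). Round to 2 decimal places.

Sorted: 4.6, 6.5, 8.4, 9.3, 16.5, 17.7, 19.3, 23.6, 26.7, 27.1, 28.7, 29.2, 30.7, 37.5, 37.6.
n = 15.
P20: r = 3.8; ranks 3–4 are 8.4, 9.3; interpolating gives 9.12.
P75: r = 11.5; ranks 11–12 are 28.7, 29.2; interpolating gives 28.95.
Difference: 28.95 − 9.12 = 19.83.

19.83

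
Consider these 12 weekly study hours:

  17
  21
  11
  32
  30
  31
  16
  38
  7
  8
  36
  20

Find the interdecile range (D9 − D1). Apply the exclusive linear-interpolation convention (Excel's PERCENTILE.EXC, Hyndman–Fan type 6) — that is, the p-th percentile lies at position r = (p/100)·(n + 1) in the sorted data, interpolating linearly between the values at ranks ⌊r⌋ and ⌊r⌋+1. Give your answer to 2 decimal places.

30.10

Sorted: 7, 8, 11, 16, 17, 20, 21, 30, 31, 32, 36, 38.
n = 12.
P10: r = 1.3; ranks 1–2 are 7, 8; interpolating gives 7.3.
P90: r = 11.7; ranks 11–12 are 36, 38; interpolating gives 37.4.
Difference: 37.4 − 7.3 = 30.1.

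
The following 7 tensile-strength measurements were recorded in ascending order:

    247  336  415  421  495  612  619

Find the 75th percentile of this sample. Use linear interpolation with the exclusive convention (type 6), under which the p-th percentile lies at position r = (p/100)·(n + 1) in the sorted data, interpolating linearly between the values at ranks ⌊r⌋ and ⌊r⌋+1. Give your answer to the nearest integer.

612

n = 7.
r = (75/100)·(7 + 1) = 6.
r is an integer, so P75 is the value at rank 6: 612.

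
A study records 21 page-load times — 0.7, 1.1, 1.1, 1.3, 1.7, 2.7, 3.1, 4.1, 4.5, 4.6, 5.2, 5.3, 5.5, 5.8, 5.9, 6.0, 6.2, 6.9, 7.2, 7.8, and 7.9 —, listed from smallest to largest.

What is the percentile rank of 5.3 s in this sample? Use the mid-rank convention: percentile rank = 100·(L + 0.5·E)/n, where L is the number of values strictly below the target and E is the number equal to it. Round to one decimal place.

54.8

Count below 5.3: L = 11; count equal: E = 1; n = 21.
Percentile rank = 100·(11 + 0.5·1)/21 = 100·11.5/21 = 54.76.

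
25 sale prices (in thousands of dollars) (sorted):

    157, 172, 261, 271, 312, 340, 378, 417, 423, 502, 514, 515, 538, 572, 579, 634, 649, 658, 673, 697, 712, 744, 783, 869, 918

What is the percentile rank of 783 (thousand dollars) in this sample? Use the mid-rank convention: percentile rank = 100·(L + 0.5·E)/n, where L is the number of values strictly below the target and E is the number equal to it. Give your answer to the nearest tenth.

90.0

Count below 783: L = 22; count equal: E = 1; n = 25.
Percentile rank = 100·(22 + 0.5·1)/25 = 100·22.5/25 = 90.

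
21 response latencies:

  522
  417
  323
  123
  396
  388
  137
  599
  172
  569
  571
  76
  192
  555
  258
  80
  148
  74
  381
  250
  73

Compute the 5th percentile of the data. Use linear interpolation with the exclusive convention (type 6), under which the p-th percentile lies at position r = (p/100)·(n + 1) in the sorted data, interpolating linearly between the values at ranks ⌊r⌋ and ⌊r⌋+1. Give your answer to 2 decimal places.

Sorted: 73, 74, 76, 80, 123, 137, 148, 172, 192, 250, 258, 323, 381, 388, 396, 417, 522, 555, 569, 571, 599.
n = 21.
r = (5/100)·(21 + 1) = 1.1.
Rank 1 is 73 and rank 2 is 74.
Interpolate: 73 + 0.1·(74 − 73) = 73 + 0.1·1 = 73.1.

73.10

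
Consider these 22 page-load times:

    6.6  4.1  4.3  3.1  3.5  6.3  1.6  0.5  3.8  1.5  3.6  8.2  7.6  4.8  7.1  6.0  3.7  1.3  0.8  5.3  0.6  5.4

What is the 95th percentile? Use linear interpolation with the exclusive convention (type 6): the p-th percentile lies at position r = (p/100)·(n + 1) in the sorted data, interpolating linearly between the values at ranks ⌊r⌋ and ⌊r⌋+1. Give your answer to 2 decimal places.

Sorted: 0.5, 0.6, 0.8, 1.3, 1.5, 1.6, 3.1, 3.5, 3.6, 3.7, 3.8, 4.1, 4.3, 4.8, 5.3, 5.4, 6.0, 6.3, 6.6, 7.1, 7.6, 8.2.
n = 22.
r = (95/100)·(22 + 1) = 21.85.
Rank 21 is 7.6 and rank 22 is 8.2.
Interpolate: 7.6 + 0.85·(8.2 − 7.6) = 7.6 + 0.85·0.6 = 8.11.

8.11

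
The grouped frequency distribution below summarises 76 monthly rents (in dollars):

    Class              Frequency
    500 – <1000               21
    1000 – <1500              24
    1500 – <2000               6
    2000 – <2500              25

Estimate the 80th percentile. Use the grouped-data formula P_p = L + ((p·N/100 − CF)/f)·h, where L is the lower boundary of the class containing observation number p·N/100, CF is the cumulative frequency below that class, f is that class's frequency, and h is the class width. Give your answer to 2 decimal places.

2196.00

N = 76; target position k = 80/100 · 76 = 60.8.
Cumulative frequencies: 21, 45, 51, 76.
Observation 60.8 falls in the class 2000 – <2500.
L = 2000, CF = 51, f = 25, h = 500.
P80 = 2000 + ((60.8 − 51)/25)·500 = 2000 + 196 = 2196.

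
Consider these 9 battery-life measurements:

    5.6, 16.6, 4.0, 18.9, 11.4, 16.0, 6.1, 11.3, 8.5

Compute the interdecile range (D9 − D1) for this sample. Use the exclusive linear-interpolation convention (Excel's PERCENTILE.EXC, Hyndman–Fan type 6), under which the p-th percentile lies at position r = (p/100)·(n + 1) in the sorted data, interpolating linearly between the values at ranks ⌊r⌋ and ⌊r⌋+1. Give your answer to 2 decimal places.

14.90

Sorted: 4.0, 5.6, 6.1, 8.5, 11.3, 11.4, 16.0, 16.6, 18.9.
n = 9.
P10: r = 1 (integer) → 4.
P90: r = 9 (integer) → 18.9.
Difference: 18.9 − 4 = 14.9.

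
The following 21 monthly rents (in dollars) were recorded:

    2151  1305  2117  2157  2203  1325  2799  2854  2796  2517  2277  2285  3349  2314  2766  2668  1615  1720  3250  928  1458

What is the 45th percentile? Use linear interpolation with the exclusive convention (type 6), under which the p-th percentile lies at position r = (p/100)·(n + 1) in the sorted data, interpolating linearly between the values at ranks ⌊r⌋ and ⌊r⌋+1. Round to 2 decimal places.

2198.40

Sorted: 928, 1305, 1325, 1458, 1615, 1720, 2117, 2151, 2157, 2203, 2277, 2285, 2314, 2517, 2668, 2766, 2796, 2799, 2854, 3250, 3349.
n = 21.
r = (45/100)·(21 + 1) = 9.9.
Rank 9 is 2157 and rank 10 is 2203.
Interpolate: 2157 + 0.9·(2203 − 2157) = 2157 + 0.9·46 = 2198.4.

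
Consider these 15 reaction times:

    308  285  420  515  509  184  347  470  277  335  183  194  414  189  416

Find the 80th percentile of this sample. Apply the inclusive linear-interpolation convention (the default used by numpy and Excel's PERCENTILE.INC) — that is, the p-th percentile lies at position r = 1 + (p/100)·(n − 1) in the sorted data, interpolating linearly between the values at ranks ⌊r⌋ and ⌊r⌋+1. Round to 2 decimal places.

Sorted: 183, 184, 189, 194, 277, 285, 308, 335, 347, 414, 416, 420, 470, 509, 515.
n = 15.
r = 1 + (80/100)·(15 − 1) = 1 + 11.2 = 12.2.
Rank 12 is 420 and rank 13 is 470.
Interpolate: 420 + 0.2·(470 − 420) = 420 + 0.2·50 = 430.

430.00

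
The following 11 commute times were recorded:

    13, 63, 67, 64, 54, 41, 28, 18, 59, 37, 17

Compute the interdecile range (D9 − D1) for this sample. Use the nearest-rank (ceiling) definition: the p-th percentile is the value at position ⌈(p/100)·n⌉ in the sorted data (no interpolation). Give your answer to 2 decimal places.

47.00

Sorted: 13, 17, 18, 28, 37, 41, 54, 59, 63, 64, 67.
n = 11.
P10: rank ⌈10/100·11⌉ = 2 → 17.
P90: rank ⌈90/100·11⌉ = 10 → 64.
Difference: 64 − 17 = 47.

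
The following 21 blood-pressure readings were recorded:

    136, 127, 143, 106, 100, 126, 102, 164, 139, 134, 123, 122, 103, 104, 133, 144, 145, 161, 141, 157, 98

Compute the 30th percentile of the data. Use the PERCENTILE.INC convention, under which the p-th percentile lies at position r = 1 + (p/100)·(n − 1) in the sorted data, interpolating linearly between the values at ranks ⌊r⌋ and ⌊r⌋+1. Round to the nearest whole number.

122

Sorted: 98, 100, 102, 103, 104, 106, 122, 123, 126, 127, 133, 134, 136, 139, 141, 143, 144, 145, 157, 161, 164.
n = 21.
r = 1 + (30/100)·(21 − 1) = 1 + 6 = 7.
r is an integer, so P30 is the value at rank 7: 122.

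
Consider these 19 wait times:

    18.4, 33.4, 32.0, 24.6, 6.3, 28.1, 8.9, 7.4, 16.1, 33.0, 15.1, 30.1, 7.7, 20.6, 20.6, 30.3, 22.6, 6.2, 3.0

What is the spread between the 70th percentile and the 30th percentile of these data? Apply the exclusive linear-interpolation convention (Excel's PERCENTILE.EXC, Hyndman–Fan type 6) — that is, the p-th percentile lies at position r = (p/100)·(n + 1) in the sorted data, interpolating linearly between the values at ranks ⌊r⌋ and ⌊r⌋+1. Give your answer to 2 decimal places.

Sorted: 3.0, 6.2, 6.3, 7.4, 7.7, 8.9, 15.1, 16.1, 18.4, 20.6, 20.6, 22.6, 24.6, 28.1, 30.1, 30.3, 32.0, 33.0, 33.4.
n = 19.
P30: r = 6 (integer) → 8.9.
P70: r = 14 (integer) → 28.1.
Difference: 28.1 − 8.9 = 19.2.

19.20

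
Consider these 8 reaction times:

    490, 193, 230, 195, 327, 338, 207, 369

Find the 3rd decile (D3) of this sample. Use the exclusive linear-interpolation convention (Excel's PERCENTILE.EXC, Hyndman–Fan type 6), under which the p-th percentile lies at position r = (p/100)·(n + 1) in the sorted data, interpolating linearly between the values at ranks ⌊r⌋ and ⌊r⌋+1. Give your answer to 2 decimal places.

Sorted: 193, 195, 207, 230, 327, 338, 369, 490.
n = 8.
r = (30/100)·(8 + 1) = 2.7.
Rank 2 is 195 and rank 3 is 207.
Interpolate: 195 + 0.7·(207 − 195) = 195 + 0.7·12 = 203.4.

203.40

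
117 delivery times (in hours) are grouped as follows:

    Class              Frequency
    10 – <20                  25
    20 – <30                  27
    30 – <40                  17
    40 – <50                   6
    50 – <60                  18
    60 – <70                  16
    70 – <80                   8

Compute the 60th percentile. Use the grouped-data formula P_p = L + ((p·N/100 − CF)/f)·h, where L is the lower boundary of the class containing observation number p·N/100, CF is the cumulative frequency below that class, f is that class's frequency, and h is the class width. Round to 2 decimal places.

N = 117; target position k = 60/100 · 117 = 70.2.
Cumulative frequencies: 25, 52, 69, 75, 93, 109, 117.
Observation 70.2 falls in the class 40 – <50.
L = 40, CF = 69, f = 6, h = 10.
P60 = 40 + ((70.2 − 69)/6)·10 = 40 + 2 = 42.

42.00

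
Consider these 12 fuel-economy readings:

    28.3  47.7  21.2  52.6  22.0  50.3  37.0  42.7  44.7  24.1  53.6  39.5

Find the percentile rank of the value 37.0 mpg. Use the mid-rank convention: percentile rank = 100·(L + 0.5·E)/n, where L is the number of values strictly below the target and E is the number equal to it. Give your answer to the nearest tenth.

Sorted: 21.2, 22.0, 24.1, 28.3, 37.0, 39.5, 42.7, 44.7, 47.7, 50.3, 52.6, 53.6.
Count below 37.0: L = 4; count equal: E = 1; n = 12.
Percentile rank = 100·(4 + 0.5·1)/12 = 100·4.5/12 = 37.5.

37.5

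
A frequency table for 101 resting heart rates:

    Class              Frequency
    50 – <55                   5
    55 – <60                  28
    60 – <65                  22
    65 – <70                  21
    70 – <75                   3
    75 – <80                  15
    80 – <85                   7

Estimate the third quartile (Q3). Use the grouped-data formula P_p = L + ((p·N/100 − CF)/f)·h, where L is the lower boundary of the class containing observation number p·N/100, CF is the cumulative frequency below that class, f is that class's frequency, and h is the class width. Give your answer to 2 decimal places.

N = 101; target position k = 75/100 · 101 = 75.75.
Cumulative frequencies: 5, 33, 55, 76, 79, 94, 101.
Observation 75.75 falls in the class 65 – <70.
L = 65, CF = 55, f = 21, h = 5.
P75 = 65 + ((75.75 − 55)/21)·5 = 65 + 4.94048 = 69.9405.

69.94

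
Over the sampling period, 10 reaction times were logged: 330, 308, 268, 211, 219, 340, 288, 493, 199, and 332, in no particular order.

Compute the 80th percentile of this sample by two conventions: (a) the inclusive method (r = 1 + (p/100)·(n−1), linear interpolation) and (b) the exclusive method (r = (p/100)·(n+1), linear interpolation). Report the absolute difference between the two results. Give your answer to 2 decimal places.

4.80

Sorted: 199, 211, 219, 268, 288, 308, 330, 332, 340, 493.
n = 10.
(a) r = 8.2; between ranks 8 (332) and 9 (340): 333.6.
(b) r = 8.8; between ranks 8 (332) and 9 (340): 338.4.
|333.6 − 338.4| = 4.8.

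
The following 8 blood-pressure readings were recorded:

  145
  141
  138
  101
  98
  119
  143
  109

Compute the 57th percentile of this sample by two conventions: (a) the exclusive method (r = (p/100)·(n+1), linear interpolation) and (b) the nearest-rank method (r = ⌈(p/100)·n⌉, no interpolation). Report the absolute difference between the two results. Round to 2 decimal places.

0.39

Sorted: 98, 101, 109, 119, 138, 141, 143, 145.
n = 8.
(a) r = 5.13; between ranks 5 (138) and 6 (141): 138.39.
(b) the nearest-rank method: rank 5 → 138.
|138.39 − 138| = 0.39.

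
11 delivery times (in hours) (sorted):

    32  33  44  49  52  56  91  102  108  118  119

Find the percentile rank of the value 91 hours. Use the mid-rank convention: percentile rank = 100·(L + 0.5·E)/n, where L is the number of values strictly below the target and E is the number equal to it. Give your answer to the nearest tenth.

59.1

Count below 91: L = 6; count equal: E = 1; n = 11.
Percentile rank = 100·(6 + 0.5·1)/11 = 100·6.5/11 = 59.09.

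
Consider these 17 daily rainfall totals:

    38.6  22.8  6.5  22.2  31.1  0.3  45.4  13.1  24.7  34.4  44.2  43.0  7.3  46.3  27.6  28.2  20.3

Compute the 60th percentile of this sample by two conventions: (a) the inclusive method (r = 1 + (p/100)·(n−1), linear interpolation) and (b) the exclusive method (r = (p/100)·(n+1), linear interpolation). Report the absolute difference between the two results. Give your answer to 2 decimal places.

Sorted: 0.3, 6.5, 7.3, 13.1, 20.3, 22.2, 22.8, 24.7, 27.6, 28.2, 31.1, 34.4, 38.6, 43.0, 44.2, 45.4, 46.3.
n = 17.
(a) r = 10.6; between ranks 10 (28.2) and 11 (31.1): 29.94.
(b) r = 10.8; between ranks 10 (28.2) and 11 (31.1): 30.52.
|29.94 − 30.52| = 0.58.

0.58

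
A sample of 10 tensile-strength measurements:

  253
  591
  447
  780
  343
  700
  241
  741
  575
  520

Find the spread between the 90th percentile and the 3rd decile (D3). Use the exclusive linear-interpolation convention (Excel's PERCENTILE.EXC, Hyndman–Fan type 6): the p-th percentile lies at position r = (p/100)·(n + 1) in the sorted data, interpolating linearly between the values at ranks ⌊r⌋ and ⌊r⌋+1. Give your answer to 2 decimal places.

401.90

Sorted: 241, 253, 343, 447, 520, 575, 591, 700, 741, 780.
n = 10.
P30: r = 3.3; ranks 3–4 are 343, 447; interpolating gives 374.2.
P90: r = 9.9; ranks 9–10 are 741, 780; interpolating gives 776.1.
Difference: 776.1 − 374.2 = 401.9.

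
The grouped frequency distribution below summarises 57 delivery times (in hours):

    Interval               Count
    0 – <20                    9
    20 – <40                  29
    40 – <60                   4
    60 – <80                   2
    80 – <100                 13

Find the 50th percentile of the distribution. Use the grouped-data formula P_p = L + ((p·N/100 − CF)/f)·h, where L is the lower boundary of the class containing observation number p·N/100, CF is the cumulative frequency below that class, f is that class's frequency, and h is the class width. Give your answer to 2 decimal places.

33.45

N = 57; target position k = 50/100 · 57 = 28.5.
Cumulative frequencies: 9, 38, 42, 44, 57.
Observation 28.5 falls in the class 20 – <40.
L = 20, CF = 9, f = 29, h = 20.
P50 = 20 + ((28.5 − 9)/29)·20 = 20 + 13.4483 = 33.4483.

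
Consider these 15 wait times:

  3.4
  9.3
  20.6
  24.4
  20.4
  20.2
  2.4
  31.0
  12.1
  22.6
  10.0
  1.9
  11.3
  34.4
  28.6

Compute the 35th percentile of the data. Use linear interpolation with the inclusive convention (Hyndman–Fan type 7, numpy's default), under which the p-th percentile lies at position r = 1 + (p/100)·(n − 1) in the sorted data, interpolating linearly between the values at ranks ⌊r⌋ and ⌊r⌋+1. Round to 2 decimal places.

Sorted: 1.9, 2.4, 3.4, 9.3, 10.0, 11.3, 12.1, 20.2, 20.4, 20.6, 22.6, 24.4, 28.6, 31.0, 34.4.
n = 15.
r = 1 + (35/100)·(15 − 1) = 1 + 4.9 = 5.9.
Rank 5 is 10.0 and rank 6 is 11.3.
Interpolate: 10.0 + 0.9·(11.3 − 10.0) = 10.0 + 0.9·1.3 = 11.17.

11.17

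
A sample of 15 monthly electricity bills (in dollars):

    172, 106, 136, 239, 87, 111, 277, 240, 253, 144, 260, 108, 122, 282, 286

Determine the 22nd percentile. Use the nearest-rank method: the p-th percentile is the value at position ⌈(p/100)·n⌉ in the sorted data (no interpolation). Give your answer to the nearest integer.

111

Sorted: 87, 106, 108, 111, 122, 136, 144, 172, 239, 240, 253, 260, 277, 282, 286.
n = 15.
Position = ⌈22/100 · 15⌉ = ⌈3.3⌉ = 4.
The value at rank 4 is 111.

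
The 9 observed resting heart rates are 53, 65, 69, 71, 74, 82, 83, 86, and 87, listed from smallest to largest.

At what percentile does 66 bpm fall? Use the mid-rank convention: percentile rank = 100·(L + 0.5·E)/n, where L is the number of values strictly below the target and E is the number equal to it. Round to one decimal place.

Count below 66: L = 2; count equal: E = 0; n = 9.
Percentile rank = 100·(2 + 0.5·0)/9 = 100·2/9 = 22.22.

22.2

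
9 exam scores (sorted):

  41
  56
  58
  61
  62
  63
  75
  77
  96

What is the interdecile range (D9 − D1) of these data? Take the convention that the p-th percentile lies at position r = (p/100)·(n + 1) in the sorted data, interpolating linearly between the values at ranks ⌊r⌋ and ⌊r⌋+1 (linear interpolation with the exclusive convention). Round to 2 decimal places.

55.00

n = 9.
P10: r = 1 (integer) → 41.
P90: r = 9 (integer) → 96.
Difference: 96 − 41 = 55.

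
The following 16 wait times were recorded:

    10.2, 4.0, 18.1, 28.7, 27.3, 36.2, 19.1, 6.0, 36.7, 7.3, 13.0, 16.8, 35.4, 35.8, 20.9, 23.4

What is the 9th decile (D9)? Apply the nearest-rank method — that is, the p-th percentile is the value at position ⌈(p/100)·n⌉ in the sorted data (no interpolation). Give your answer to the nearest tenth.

36.2

Sorted: 4.0, 6.0, 7.3, 10.2, 13.0, 16.8, 18.1, 19.1, 20.9, 23.4, 27.3, 28.7, 35.4, 35.8, 36.2, 36.7.
n = 16.
Position = ⌈90/100 · 16⌉ = ⌈14.4⌉ = 15.
The value at rank 15 is 36.2.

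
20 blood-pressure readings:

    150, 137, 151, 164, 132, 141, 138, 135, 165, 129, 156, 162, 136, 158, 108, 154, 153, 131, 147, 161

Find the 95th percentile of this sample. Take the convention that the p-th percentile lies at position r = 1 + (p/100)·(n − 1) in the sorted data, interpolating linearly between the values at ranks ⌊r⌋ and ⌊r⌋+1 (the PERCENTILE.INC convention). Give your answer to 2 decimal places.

Sorted: 108, 129, 131, 132, 135, 136, 137, 138, 141, 147, 150, 151, 153, 154, 156, 158, 161, 162, 164, 165.
n = 20.
r = 1 + (95/100)·(20 − 1) = 1 + 18.05 = 19.05.
Rank 19 is 164 and rank 20 is 165.
Interpolate: 164 + 0.05·(165 − 164) = 164 + 0.05·1 = 164.05.

164.05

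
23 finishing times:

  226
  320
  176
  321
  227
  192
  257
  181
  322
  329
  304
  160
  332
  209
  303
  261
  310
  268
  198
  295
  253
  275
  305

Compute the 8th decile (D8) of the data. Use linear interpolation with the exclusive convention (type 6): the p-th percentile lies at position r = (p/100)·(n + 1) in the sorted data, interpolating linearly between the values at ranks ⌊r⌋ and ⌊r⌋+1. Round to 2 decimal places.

320.20

Sorted: 160, 176, 181, 192, 198, 209, 226, 227, 253, 257, 261, 268, 275, 295, 303, 304, 305, 310, 320, 321, 322, 329, 332.
n = 23.
r = (80/100)·(23 + 1) = 19.2.
Rank 19 is 320 and rank 20 is 321.
Interpolate: 320 + 0.2·(321 − 320) = 320 + 0.2·1 = 320.2.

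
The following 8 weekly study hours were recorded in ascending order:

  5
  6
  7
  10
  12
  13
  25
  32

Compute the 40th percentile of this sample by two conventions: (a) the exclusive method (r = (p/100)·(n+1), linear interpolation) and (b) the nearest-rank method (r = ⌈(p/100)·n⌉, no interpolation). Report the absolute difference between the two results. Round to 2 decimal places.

n = 8.
(a) r = 3.6; between ranks 3 (7) and 4 (10): 8.8.
(b) the nearest-rank method: rank 4 → 10.
|8.8 − 10| = 1.2.

1.20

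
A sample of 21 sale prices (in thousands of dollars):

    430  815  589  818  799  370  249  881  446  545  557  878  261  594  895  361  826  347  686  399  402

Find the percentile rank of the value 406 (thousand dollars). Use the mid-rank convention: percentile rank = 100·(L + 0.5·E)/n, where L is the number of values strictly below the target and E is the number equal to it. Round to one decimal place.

33.3

Sorted: 249, 261, 347, 361, 370, 399, 402, 430, 446, 545, 557, 589, 594, 686, 799, 815, 818, 826, 878, 881, 895.
Count below 406: L = 7; count equal: E = 0; n = 21.
Percentile rank = 100·(7 + 0.5·0)/21 = 100·7/21 = 33.33.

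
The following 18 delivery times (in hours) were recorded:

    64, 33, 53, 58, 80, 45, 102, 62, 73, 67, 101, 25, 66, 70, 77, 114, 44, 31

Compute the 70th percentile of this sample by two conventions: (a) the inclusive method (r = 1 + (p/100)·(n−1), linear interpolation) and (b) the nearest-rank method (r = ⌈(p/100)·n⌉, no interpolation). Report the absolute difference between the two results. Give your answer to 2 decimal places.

0.30

Sorted: 25, 31, 33, 44, 45, 53, 58, 62, 64, 66, 67, 70, 73, 77, 80, 101, 102, 114.
n = 18.
(a) r = 12.9; between ranks 12 (70) and 13 (73): 72.7.
(b) the nearest-rank method: rank 13 → 73.
|72.7 − 73| = 0.3.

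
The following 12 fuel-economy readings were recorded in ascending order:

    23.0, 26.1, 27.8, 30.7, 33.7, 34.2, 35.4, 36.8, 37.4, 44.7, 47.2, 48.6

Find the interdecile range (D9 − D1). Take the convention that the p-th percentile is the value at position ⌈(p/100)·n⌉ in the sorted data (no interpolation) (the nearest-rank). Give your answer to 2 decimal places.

21.10

n = 12.
P10: rank ⌈10/100·12⌉ = 2 → 26.1.
P90: rank ⌈90/100·12⌉ = 11 → 47.2.
Difference: 47.2 − 26.1 = 21.1.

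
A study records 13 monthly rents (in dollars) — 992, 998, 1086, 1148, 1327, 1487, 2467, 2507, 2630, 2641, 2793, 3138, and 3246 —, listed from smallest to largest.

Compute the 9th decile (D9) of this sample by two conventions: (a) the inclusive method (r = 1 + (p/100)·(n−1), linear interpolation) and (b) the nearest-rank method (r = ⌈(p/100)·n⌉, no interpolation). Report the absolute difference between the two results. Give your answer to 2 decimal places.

n = 13.
(a) r = 11.8; between ranks 11 (2793) and 12 (3138): 3069.
(b) the nearest-rank method: rank 12 → 3138.
|3069 − 3138| = 69.

69.00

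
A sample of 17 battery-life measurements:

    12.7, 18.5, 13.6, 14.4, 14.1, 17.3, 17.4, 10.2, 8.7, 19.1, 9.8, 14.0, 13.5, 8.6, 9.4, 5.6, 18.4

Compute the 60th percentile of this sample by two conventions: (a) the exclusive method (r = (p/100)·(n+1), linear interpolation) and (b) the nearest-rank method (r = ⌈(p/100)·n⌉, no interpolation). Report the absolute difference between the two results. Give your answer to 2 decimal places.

0.02

Sorted: 5.6, 8.6, 8.7, 9.4, 9.8, 10.2, 12.7, 13.5, 13.6, 14.0, 14.1, 14.4, 17.3, 17.4, 18.4, 18.5, 19.1.
n = 17.
(a) r = 10.8; between ranks 10 (14.0) and 11 (14.1): 14.08.
(b) the nearest-rank method: rank 11 → 14.1.
|14.08 − 14.1| = 0.02.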